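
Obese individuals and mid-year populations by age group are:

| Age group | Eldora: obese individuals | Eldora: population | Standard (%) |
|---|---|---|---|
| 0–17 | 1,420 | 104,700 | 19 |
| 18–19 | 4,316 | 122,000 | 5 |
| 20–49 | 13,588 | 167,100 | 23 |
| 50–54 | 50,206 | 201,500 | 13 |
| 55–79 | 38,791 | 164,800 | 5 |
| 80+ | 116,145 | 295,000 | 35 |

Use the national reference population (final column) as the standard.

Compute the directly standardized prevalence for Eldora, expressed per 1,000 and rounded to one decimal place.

Age-specific rates per 1,000 for Eldora: 13.563, 35.377, 81.317, 249.161, 235.382, 393.712.
Standard weights: 0.19, 0.05, 0.23, 0.13, 0.05, 0.35.
Standardized rate: 0.1900×13.563 + 0.0500×35.377 + 0.2300×81.317 + 0.1300×249.161 + 0.0500×235.382 + 0.3500×393.712 = 205.0078 per 1,000.

205.0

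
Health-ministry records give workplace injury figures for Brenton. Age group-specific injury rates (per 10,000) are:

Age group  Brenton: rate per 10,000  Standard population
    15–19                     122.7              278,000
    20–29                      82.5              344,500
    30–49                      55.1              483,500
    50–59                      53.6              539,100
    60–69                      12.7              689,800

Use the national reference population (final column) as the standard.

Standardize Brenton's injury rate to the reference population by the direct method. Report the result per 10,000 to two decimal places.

Standard total = 2,334,900; weights = 0.1191, 0.1475, 0.2071, 0.2309, 0.2954.
Standardized rate: 0.1191×122.7 + 0.1475×82.5 + 0.2071×55.1 + 0.2309×53.6 + 0.2954×12.7 = 54.3188 per 10,000.

54.32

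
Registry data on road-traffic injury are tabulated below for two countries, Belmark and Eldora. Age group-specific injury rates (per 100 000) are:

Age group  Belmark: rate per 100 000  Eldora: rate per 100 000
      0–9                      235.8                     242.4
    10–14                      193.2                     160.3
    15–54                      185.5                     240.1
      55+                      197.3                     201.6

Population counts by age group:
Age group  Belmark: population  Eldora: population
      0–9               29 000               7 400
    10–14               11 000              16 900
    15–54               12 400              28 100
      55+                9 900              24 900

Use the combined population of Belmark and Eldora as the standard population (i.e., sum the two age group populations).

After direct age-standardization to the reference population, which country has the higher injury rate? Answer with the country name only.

Eldora

Combined standard total = 139 600; weights = 0.2607, 0.1999, 0.2901, 0.2493.
Belmark: 0.2607×235.8 + 0.1999×193.2 + 0.2901×185.5 + 0.2493×197.3 = 203.0959 per 100 000.
Eldora: 0.2607×242.4 + 0.1999×160.3 + 0.2901×240.1 + 0.2493×201.6 = 215.1537 per 100 000.
The crude rates (212.15 vs 210.47) would put Belmark higher, but that reflects its age composition; once standardized to a common age structure, Eldora has the higher underlying rate.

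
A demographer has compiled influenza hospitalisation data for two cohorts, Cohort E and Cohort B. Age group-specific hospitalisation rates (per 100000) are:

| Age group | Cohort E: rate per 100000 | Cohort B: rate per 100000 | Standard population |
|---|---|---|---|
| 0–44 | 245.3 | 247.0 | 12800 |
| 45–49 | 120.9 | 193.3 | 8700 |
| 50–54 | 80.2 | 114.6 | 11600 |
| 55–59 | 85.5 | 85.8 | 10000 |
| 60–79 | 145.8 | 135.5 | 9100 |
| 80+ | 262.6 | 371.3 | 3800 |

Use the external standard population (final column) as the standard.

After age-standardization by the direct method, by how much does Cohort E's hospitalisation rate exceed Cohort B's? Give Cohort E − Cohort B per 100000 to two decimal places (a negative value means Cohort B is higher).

-24.52

Standard total = 56000; weights = 0.2286, 0.1554, 0.2071, 0.1786, 0.1625, 0.0679.
Cohort E: 0.2286×245.3 + 0.1554×120.9 + 0.2071×80.2 + 0.1786×85.5 + 0.1625×145.8 + 0.0679×262.6 = 148.2438 per 100000.
Cohort B: 0.2286×247.0 + 0.1554×193.3 + 0.2071×114.6 + 0.1786×85.8 + 0.1625×135.5 + 0.0679×371.3 = 172.7618 per 100000.
Difference = 148.2438 − 172.7618 = -24.5180.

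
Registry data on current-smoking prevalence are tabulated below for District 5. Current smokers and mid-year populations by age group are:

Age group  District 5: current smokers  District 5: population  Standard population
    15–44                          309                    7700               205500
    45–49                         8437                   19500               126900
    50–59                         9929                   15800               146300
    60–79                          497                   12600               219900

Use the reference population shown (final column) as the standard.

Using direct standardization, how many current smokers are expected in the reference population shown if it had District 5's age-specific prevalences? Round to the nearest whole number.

Age-specific rates per 1000 for District 5: 40.130, 432.667, 628.418, 39.444.
Expected current smokers = Σ (standard pop × age-specific rate ÷ 1000)
= 205500×40.130/1000 + 126900×432.667/1000 + 146300×628.418/1000 + 219900×39.444/1000
= 8246.69 + 54905.40 + 91937.51 + 8673.83 = 163763.43.

163763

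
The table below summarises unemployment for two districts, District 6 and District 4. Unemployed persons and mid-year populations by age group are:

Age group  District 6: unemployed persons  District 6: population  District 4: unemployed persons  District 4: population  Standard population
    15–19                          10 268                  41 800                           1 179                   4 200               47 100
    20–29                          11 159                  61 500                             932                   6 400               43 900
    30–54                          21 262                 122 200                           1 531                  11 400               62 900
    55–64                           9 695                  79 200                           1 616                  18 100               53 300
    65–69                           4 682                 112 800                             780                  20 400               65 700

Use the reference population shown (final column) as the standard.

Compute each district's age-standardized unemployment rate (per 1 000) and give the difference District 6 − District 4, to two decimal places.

16.12

Age-specific rates per 1 000 for District 6: 245.646, 181.447, 173.993, 122.412, 41.507.
For District 4: 280.714, 145.625, 134.298, 89.282, 38.235.
Standard total = 272 900; weights = 0.1726, 0.1609, 0.2305, 0.1953, 0.2407.
District 6: 0.1726×245.646 + 0.1609×181.447 + 0.2305×173.993 + 0.1953×122.412 + 0.2407×41.507 = 145.5888 per 1 000.
District 4: 0.1726×280.714 + 0.1609×145.625 + 0.2305×134.298 + 0.1953×89.282 + 0.2407×38.235 = 129.4713 per 1 000.
Difference = 145.5888 − 129.4713 = 16.1176.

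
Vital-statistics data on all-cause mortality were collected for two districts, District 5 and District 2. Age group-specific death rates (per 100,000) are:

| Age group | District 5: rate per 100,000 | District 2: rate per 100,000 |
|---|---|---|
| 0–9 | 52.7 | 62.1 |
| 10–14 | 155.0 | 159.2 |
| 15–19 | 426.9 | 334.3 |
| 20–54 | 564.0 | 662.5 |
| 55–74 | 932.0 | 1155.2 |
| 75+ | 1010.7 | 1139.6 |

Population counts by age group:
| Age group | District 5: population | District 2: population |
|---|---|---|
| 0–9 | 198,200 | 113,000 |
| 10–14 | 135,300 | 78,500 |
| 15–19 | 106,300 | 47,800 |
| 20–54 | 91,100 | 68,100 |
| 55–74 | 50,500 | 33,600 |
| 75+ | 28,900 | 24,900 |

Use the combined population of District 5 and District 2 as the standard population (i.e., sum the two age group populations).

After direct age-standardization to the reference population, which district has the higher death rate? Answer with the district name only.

District 2

Combined standard total = 976,200; weights = 0.3188, 0.2190, 0.1579, 0.1631, 0.0862, 0.0551.
District 5: 0.3188×52.7 + 0.2190×155.0 + 0.1579×426.9 + 0.1631×564.0 + 0.0862×932.0 + 0.0551×1010.7 = 346.1075 per 100,000.
District 2: 0.3188×62.1 + 0.2190×159.2 + 0.1579×334.3 + 0.1631×662.5 + 0.0862×1155.2 + 0.0551×1139.6 = 377.8026 per 100,000.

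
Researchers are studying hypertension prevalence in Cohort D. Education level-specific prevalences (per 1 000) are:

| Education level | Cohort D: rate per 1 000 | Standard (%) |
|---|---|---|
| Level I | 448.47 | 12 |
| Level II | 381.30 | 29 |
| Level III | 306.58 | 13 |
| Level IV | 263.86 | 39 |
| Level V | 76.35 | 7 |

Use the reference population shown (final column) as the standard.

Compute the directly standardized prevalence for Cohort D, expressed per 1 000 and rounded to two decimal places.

Standard weights: 0.12, 0.29, 0.13, 0.39, 0.07.
Standardized rate: 0.1200×448.47 + 0.2900×381.30 + 0.1300×306.58 + 0.3900×263.86 + 0.0700×76.35 = 312.4987 per 1 000.

312.50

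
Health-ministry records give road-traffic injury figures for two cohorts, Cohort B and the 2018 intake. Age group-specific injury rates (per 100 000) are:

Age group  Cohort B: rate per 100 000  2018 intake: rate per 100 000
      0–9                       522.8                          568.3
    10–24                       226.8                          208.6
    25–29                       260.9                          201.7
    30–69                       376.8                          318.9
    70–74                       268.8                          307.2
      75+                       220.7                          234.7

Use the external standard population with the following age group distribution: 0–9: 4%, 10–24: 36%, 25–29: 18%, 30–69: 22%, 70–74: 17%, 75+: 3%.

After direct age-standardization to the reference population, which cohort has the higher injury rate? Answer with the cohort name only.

Standard weights: 0.04, 0.36, 0.18, 0.22, 0.17, 0.03.
Cohort B: 0.0400×522.8 + 0.3600×226.8 + 0.1800×260.9 + 0.2200×376.8 + 0.1700×268.8 + 0.0300×220.7 = 284.7350 per 100 000.
The 2018 intake: 0.0400×568.3 + 0.3600×208.6 + 0.1800×201.7 + 0.2200×318.9 + 0.1700×307.2 + 0.0300×234.7 = 263.5570 per 100 000.

Cohort B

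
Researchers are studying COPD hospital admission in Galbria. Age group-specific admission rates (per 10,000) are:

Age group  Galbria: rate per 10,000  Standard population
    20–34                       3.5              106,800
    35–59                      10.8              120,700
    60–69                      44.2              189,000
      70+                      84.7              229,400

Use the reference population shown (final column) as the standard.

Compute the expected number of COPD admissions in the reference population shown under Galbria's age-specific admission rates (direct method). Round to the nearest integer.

Expected COPD admissions = Σ (standard pop × age-specific rate ÷ 10,000)
= 106,800×3.5/10,000 + 120,700×10.8/10,000 + 189,000×44.2/10,000 + 229,400×84.7/10,000
= 37.38 + 130.36 + 835.38 + 1943.02 = 2946.13.

2946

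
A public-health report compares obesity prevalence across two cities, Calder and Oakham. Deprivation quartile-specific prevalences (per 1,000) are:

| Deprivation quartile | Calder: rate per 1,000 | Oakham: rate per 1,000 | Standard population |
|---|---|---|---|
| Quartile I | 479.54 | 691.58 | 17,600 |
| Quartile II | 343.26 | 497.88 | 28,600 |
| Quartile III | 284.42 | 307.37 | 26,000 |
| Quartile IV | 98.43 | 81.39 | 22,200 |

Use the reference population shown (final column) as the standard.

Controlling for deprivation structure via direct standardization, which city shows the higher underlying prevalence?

Oakham

Standard total = 94,400; weights = 0.1864, 0.3030, 0.2754, 0.2352.
Calder: 0.1864×479.54 + 0.3030×343.26 + 0.2754×284.42 + 0.2352×98.43 = 294.8857 per 1,000.
Oakham: 0.1864×691.58 + 0.3030×497.88 + 0.2754×307.37 + 0.2352×81.39 = 383.5768 per 1,000.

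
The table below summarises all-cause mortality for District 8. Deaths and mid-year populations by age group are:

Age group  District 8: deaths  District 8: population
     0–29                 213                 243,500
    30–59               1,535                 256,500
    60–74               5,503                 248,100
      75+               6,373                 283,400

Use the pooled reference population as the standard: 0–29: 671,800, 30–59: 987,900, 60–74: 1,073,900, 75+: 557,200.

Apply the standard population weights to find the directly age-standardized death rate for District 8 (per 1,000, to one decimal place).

Age-specific rates per 1,000 for District 8: 0.875, 5.984, 22.181, 22.488.
Standard total = 3,290,800; weights = 0.2041, 0.3002, 0.3263, 0.1693.
Standardized rate: 0.2041×0.875 + 0.3002×5.984 + 0.3263×22.181 + 0.1693×22.488 = 13.0210 per 1,000.

13.0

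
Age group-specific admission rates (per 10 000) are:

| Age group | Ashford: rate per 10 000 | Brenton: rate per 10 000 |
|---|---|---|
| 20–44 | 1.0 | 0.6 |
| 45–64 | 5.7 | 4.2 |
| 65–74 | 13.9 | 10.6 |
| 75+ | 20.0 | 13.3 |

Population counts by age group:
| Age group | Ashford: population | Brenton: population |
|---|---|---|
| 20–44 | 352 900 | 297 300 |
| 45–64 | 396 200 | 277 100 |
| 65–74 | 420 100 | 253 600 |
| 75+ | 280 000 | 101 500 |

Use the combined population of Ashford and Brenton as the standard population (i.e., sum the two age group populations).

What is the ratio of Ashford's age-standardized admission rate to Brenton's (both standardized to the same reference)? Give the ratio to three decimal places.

1.392

Combined standard total = 2 378 700; weights = 0.2733, 0.2831, 0.2832, 0.1604.
Ashford: 0.2733×1.0 + 0.2831×5.7 + 0.2832×13.9 + 0.1604×20.0 = 9.0312 per 10 000.
Brenton: 0.2733×0.6 + 0.2831×4.2 + 0.2832×10.6 + 0.1604×13.3 = 6.4881 per 10 000.
Ratio = 9.0312 ÷ 6.4881 = 1.39197.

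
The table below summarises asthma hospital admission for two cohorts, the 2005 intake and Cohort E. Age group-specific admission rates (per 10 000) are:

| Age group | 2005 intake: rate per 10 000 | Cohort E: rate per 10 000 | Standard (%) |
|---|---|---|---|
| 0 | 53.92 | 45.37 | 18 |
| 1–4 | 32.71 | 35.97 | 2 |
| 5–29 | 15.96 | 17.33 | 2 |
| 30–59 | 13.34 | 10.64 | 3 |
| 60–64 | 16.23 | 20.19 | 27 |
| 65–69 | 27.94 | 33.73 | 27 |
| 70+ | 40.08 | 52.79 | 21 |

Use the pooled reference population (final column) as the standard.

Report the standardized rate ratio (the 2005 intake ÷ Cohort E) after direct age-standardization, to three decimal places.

0.893

Standard weights: 0.18, 0.02, 0.02, 0.03, 0.27, 0.27, 0.21.
The 2005 intake: 0.1800×53.92 + 0.0200×32.71 + 0.0200×15.96 + 0.0300×13.34 + 0.2700×16.23 + 0.2700×27.94 + 0.2100×40.08 = 31.4219 per 10 000.
Cohort E: 0.1800×45.37 + 0.0200×35.97 + 0.0200×17.33 + 0.0300×10.64 + 0.2700×20.19 + 0.2700×33.73 + 0.2100×52.79 = 35.1961 per 10 000.
Ratio = 31.4219 ÷ 35.1961 = 0.89277.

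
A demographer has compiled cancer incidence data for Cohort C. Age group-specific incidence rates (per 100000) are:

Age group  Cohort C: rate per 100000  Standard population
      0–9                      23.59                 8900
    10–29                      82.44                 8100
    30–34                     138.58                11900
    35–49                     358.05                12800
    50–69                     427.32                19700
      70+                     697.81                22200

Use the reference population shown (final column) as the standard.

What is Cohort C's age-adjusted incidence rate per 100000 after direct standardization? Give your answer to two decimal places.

371.05

Standard total = 83600; weights = 0.1065, 0.0969, 0.1423, 0.1531, 0.2356, 0.2656.
Standardized rate: 0.1065×23.59 + 0.0969×82.44 + 0.1423×138.58 + 0.1531×358.05 + 0.2356×427.32 + 0.2656×697.81 = 371.0460 per 100000.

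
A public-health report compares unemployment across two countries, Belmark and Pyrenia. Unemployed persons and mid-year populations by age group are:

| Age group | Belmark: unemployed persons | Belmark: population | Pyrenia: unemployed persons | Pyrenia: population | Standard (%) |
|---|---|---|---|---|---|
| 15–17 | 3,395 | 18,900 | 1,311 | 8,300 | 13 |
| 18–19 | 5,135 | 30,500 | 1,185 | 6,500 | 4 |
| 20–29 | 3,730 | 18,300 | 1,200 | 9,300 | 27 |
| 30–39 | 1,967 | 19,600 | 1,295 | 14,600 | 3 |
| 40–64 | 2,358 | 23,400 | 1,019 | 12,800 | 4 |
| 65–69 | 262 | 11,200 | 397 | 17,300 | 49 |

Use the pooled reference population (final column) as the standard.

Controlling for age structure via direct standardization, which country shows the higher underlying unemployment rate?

Age-specific rates per 1,000 for Belmark: 179.630, 168.361, 203.825, 100.357, 100.769, 23.393.
For Pyrenia: 157.952, 182.308, 129.032, 88.699, 79.609, 22.948.
Standard weights: 0.13, 0.04, 0.27, 0.03, 0.04, 0.49.
Belmark: 0.1300×179.630 + 0.0400×168.361 + 0.2700×203.825 + 0.0300×100.357 + 0.0400×100.769 + 0.4900×23.393 = 103.6230 per 1,000.
Pyrenia: 0.1300×157.952 + 0.0400×182.308 + 0.2700×129.032 + 0.0300×88.699 + 0.0400×79.609 + 0.4900×22.948 = 79.7546 per 1,000.

Belmark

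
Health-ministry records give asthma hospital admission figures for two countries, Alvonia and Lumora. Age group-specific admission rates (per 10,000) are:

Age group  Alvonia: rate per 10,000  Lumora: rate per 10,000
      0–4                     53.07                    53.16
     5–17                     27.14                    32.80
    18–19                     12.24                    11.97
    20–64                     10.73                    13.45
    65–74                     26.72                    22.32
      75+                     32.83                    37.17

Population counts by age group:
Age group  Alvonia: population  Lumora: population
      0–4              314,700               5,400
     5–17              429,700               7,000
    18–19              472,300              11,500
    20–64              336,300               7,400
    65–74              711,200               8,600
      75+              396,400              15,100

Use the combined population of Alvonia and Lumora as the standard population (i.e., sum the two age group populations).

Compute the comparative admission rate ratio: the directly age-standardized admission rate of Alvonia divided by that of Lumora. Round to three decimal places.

Combined standard total = 2,715,600; weights = 0.1179, 0.1608, 0.1782, 0.1266, 0.2651, 0.1515.
Alvonia: 0.1179×53.07 + 0.1608×27.14 + 0.1782×12.24 + 0.1266×10.73 + 0.2651×26.72 + 0.1515×32.83 = 26.2159 per 10,000.
Lumora: 0.1179×53.16 + 0.1608×32.80 + 0.1782×11.97 + 0.1266×13.45 + 0.2651×22.32 + 0.1515×37.17 = 26.9243 per 10,000.
Ratio = 26.2159 ÷ 26.9243 = 0.97369.

0.974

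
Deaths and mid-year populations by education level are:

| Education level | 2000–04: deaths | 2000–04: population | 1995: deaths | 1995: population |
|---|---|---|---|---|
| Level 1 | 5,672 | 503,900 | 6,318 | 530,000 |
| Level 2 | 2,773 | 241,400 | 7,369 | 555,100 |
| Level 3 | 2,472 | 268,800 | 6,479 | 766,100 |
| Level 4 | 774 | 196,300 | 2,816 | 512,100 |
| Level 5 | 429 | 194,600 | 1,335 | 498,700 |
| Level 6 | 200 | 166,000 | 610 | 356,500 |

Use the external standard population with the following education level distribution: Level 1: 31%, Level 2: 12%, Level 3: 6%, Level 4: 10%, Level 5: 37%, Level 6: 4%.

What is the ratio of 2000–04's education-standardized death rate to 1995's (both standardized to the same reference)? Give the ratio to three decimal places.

0.902

Education-specific rates per 1,000 for 2000–04: 11.256, 11.487, 9.196, 3.943, 2.205, 1.205.
For 1995: 11.921, 13.275, 8.457, 5.499, 2.677, 1.711.
Standard weights: 0.31, 0.12, 0.06, 0.10, 0.37, 0.04.
2000–04: 0.3100×11.256 + 0.1200×11.487 + 0.0600×9.196 + 0.1000×3.943 + 0.3700×2.205 + 0.0400×1.205 = 6.6778 per 1,000.
1995: 0.3100×11.921 + 0.1200×13.275 + 0.0600×8.457 + 0.1000×5.499 + 0.3700×2.677 + 0.0400×1.711 = 7.4047 per 1,000.
Ratio = 6.6778 ÷ 7.4047 = 0.90184.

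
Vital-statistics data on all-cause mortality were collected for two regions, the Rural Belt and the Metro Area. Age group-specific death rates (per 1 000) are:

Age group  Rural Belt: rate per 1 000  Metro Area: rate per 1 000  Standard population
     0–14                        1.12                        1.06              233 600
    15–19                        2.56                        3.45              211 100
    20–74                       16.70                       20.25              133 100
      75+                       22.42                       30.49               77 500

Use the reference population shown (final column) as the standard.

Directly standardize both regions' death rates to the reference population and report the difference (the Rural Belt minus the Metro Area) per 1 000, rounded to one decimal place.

Standard total = 655 300; weights = 0.3565, 0.3221, 0.2031, 0.1183.
The Rural Belt: 0.3565×1.12 + 0.3221×2.56 + 0.2031×16.70 + 0.1183×22.42 = 7.2675 per 1 000.
The Metro Area: 0.3565×1.06 + 0.3221×3.45 + 0.2031×20.25 + 0.1183×30.49 = 9.2082 per 1 000.
Difference = 7.2675 − 9.2082 = -1.9408.

-1.9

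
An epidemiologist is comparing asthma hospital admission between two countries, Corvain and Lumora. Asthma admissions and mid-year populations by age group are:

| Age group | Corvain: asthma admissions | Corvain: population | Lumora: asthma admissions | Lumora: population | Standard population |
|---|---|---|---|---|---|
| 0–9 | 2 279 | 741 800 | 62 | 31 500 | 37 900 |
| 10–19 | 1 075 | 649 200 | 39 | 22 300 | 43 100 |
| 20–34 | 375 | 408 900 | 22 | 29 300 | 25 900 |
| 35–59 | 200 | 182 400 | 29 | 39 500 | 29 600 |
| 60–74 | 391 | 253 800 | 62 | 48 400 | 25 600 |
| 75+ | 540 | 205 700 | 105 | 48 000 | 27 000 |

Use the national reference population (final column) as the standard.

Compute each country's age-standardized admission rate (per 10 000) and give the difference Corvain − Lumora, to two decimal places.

3.77

Age-specific rates per 10 000 for Corvain: 30.72, 16.56, 9.17, 10.96, 15.41, 26.25.
For Lumora: 19.68, 17.49, 7.51, 7.34, 12.81, 21.88.
Standard total = 189 100; weights = 0.2004, 0.2279, 0.1370, 0.1565, 0.1354, 0.1428.
Corvain: 0.2004×30.72 + 0.2279×16.56 + 0.1370×9.17 + 0.1565×10.96 + 0.1354×15.41 + 0.1428×26.25 = 18.7380 per 10 000.
Lumora: 0.2004×19.68 + 0.2279×17.49 + 0.1370×7.51 + 0.1565×7.34 + 0.1354×12.81 + 0.1428×21.88 = 14.9661 per 10 000.
Difference = 18.7380 − 14.9661 = 3.7719.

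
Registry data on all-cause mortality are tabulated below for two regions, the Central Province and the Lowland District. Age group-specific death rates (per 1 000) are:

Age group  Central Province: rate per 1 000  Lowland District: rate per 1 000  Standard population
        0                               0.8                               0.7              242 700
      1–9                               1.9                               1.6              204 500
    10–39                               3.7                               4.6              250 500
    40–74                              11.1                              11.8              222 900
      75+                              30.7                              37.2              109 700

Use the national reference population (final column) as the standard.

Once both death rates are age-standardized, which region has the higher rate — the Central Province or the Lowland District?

Lowland District

Standard total = 1 030 300; weights = 0.2356, 0.1985, 0.2431, 0.2163, 0.1065.
The Central Province: 0.2356×0.8 + 0.1985×1.9 + 0.2431×3.7 + 0.2163×11.1 + 0.1065×30.7 = 7.1353 per 1 000.
The Lowland District: 0.2356×0.7 + 0.1985×1.6 + 0.2431×4.6 + 0.2163×11.8 + 0.1065×37.2 = 8.1146 per 1 000.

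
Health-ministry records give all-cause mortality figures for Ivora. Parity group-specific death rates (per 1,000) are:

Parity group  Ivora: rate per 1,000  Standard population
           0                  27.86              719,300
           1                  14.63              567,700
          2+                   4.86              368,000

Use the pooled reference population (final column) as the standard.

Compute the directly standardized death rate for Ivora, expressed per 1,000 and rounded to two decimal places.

Standard total = 1,655,000; weights = 0.4346, 0.3430, 0.2224.
Standardized rate: 0.4346×27.86 + 0.3430×14.63 + 0.2224×4.86 = 18.2076 per 1,000.

18.21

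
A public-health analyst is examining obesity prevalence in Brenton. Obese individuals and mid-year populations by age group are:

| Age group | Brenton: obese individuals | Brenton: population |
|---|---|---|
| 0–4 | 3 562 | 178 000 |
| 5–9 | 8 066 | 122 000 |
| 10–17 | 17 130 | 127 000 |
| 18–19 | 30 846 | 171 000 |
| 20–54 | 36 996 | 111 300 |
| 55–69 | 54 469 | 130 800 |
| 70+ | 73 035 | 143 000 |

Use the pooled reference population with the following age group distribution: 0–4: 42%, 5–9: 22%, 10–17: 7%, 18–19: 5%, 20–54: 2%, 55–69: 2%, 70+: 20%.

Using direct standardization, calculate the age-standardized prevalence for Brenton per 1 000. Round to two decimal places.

Age-specific rates per 1 000 for Brenton: 20.011, 66.115, 134.882, 180.386, 332.399, 416.430, 510.734.
Standard weights: 0.42, 0.22, 0.07, 0.05, 0.02, 0.02, 0.20.
Standardized rate: 0.4200×20.011 + 0.2200×66.115 + 0.0700×134.882 + 0.0500×180.386 + 0.0200×332.399 + 0.0200×416.430 + 0.2000×510.734 = 158.5344 per 1 000.

158.53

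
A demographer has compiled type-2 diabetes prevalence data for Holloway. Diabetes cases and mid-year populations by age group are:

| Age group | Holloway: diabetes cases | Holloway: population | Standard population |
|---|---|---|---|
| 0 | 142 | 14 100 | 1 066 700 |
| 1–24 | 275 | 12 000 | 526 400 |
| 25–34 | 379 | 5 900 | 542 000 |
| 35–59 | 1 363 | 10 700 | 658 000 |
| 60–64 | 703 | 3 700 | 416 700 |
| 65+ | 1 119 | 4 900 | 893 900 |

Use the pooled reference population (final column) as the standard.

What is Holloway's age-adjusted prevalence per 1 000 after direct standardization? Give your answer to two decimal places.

Age-specific rates per 1 000 for Holloway: 10.071, 22.917, 64.237, 127.383, 190.000, 228.367.
Standard total = 4 103 700; weights = 0.2599, 0.1283, 0.1321, 0.1603, 0.1015, 0.2178.
Standardized rate: 0.2599×10.071 + 0.1283×22.917 + 0.1321×64.237 + 0.1603×127.383 + 0.1015×190.000 + 0.2178×228.367 = 103.5045 per 1 000.

103.50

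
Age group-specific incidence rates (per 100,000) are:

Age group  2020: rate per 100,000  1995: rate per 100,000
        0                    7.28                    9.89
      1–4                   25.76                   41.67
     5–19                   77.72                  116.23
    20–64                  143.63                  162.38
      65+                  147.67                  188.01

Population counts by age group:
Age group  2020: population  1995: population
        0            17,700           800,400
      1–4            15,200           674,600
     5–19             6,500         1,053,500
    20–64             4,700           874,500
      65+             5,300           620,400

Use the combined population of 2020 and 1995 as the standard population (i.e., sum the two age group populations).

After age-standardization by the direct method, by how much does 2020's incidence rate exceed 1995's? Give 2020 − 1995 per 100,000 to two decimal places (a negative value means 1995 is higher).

-23.49

Combined standard total = 4,072,800; weights = 0.2009, 0.1694, 0.2603, 0.2159, 0.1536.
2020: 0.2009×7.28 + 0.1694×25.76 + 0.2603×77.72 + 0.2159×143.63 + 0.1536×147.67 = 79.7449 per 100,000.
1995: 0.2009×9.89 + 0.1694×41.67 + 0.2603×116.23 + 0.2159×162.38 + 0.1536×188.01 = 103.2315 per 100,000.
Difference = 79.7449 − 103.2315 = -23.4866.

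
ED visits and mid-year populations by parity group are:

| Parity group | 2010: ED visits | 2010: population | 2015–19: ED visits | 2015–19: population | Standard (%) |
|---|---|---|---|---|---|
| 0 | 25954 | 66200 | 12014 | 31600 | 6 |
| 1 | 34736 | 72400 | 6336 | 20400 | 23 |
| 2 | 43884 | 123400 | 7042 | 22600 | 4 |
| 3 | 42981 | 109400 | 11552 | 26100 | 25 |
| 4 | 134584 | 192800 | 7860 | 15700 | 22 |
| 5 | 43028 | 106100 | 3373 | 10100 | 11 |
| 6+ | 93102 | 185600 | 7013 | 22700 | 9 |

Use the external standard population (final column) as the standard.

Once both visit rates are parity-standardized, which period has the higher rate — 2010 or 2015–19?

Parity-specific rates per 1000 for 2010: 392.054, 479.779, 355.624, 392.879, 698.050, 405.542, 501.627.
For 2015–19: 380.190, 310.588, 311.593, 442.605, 500.637, 333.960, 308.943.
Standard weights: 0.06, 0.23, 0.04, 0.25, 0.22, 0.11, 0.09.
2010: 0.0600×392.054 + 0.2300×479.779 + 0.0400×355.624 + 0.2500×392.879 + 0.2200×698.050 + 0.1100×405.542 + 0.0900×501.627 = 489.6442 per 1000.
2015–19: 0.0600×380.190 + 0.2300×310.588 + 0.0400×311.593 + 0.2500×442.605 + 0.2200×500.637 + 0.1100×333.960 + 0.0900×308.943 = 392.0424 per 1000.

2010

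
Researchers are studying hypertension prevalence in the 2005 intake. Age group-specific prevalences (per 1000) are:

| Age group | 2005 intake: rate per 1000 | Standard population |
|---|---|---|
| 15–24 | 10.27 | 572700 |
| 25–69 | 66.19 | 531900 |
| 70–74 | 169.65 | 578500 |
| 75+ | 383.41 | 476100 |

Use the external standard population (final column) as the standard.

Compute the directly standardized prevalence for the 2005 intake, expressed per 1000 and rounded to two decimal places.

Standard total = 2159200; weights = 0.2652, 0.2463, 0.2679, 0.2205.
Standardized rate: 0.2652×10.27 + 0.2463×66.19 + 0.2679×169.65 + 0.2205×383.41 = 149.0238 per 1000.

149.02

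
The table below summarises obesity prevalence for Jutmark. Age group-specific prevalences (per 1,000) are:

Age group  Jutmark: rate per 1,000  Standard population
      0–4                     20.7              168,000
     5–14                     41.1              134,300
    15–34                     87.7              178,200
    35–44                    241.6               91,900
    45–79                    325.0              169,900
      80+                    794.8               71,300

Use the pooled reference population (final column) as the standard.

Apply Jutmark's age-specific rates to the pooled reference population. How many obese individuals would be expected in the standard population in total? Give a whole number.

Expected obese individuals = Σ (standard pop × age-specific rate ÷ 1,000)
= 168,000×20.7/1,000 + 134,300×41.1/1,000 + 178,200×87.7/1,000 + 91,900×241.6/1,000 + 169,900×325.0/1,000 + 71,300×794.8/1,000
= 3477.60 + 5519.73 + 15628.14 + 22203.04 + 55217.50 + 56669.24 = 158715.25.

158715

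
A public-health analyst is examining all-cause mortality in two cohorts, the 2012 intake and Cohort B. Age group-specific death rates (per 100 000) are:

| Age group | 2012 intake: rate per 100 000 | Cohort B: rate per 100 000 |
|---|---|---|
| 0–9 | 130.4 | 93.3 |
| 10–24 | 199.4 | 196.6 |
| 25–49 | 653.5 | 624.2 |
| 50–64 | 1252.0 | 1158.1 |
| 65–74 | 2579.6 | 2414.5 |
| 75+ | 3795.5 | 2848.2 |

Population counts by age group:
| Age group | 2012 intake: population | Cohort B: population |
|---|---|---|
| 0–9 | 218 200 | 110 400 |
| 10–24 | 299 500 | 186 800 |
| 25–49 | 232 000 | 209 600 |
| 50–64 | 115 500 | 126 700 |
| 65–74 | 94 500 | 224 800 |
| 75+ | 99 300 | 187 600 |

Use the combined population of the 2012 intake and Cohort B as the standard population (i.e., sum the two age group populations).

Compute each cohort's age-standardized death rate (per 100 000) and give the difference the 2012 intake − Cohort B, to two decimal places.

Combined standard total = 2 104 900; weights = 0.1561, 0.2310, 0.2098, 0.1151, 0.1517, 0.1363.
The 2012 intake: 0.1561×130.4 + 0.2310×199.4 + 0.2098×653.5 + 0.1151×1252.0 + 0.1517×2579.6 + 0.1363×3795.5 = 1256.2273 per 100 000.
Cohort B: 0.1561×93.3 + 0.2310×196.6 + 0.2098×624.2 + 0.1151×1158.1 + 0.1517×2414.5 + 0.1363×2848.2 = 1078.6745 per 100 000.
Difference = 1256.2273 − 1078.6745 = 177.5528.

177.55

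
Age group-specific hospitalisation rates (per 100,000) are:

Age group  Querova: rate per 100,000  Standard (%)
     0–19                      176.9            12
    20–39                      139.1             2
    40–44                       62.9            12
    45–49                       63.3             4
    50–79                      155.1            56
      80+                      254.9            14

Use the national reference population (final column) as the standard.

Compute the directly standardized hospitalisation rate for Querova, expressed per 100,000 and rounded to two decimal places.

156.63

Standard weights: 0.12, 0.02, 0.12, 0.04, 0.56, 0.14.
Standardized rate: 0.1200×176.9 + 0.0200×139.1 + 0.1200×62.9 + 0.0400×63.3 + 0.5600×155.1 + 0.1400×254.9 = 156.6320 per 100,000.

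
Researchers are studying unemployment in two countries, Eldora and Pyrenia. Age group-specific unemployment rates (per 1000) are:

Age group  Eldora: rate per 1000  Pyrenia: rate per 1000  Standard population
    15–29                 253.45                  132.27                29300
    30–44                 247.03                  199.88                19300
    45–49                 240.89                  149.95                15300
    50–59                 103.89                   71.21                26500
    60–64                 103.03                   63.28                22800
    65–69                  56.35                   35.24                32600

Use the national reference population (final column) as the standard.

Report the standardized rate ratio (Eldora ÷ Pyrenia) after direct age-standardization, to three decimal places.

1.573

Standard total = 145800; weights = 0.2010, 0.1324, 0.1049, 0.1818, 0.1564, 0.2236.
Eldora: 0.2010×253.45 + 0.1324×247.03 + 0.1049×240.89 + 0.1818×103.89 + 0.1564×103.03 + 0.2236×56.35 = 156.5059 per 1000.
Pyrenia: 0.2010×132.27 + 0.1324×199.88 + 0.1049×149.95 + 0.1818×71.21 + 0.1564×63.28 + 0.2236×35.24 = 99.4932 per 1000.
Ratio = 156.5059 ÷ 99.4932 = 1.57303.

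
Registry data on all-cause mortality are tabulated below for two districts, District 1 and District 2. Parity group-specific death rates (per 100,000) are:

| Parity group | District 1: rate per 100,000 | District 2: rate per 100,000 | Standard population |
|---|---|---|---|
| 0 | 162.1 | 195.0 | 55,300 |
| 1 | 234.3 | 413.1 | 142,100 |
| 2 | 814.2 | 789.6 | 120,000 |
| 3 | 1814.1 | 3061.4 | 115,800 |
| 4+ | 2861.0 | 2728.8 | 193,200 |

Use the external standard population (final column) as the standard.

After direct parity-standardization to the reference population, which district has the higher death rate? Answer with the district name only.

Standard total = 626,400; weights = 0.0883, 0.2269, 0.1916, 0.1849, 0.3084.
District 1: 0.0883×162.1 + 0.2269×234.3 + 0.1916×814.2 + 0.1849×1814.1 + 0.3084×2861.0 = 1441.2199 per 100,000.
District 2: 0.0883×195.0 + 0.2269×413.1 + 0.1916×789.6 + 0.1849×3061.4 + 0.3084×2728.8 = 1669.7818 per 100,000.

District 2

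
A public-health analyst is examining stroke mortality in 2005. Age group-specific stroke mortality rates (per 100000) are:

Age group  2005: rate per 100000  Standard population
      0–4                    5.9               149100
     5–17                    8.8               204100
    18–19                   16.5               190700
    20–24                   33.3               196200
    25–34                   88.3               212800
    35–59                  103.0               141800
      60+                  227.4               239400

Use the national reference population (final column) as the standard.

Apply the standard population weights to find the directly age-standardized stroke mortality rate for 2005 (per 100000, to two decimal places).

75.10

Standard total = 1334100; weights = 0.1118, 0.1530, 0.1429, 0.1471, 0.1595, 0.1063, 0.1794.
Standardized rate: 0.1118×5.9 + 0.1530×8.8 + 0.1429×16.5 + 0.1471×33.3 + 0.1595×88.3 + 0.1063×103.0 + 0.1794×227.4 = 75.1001 per 100000.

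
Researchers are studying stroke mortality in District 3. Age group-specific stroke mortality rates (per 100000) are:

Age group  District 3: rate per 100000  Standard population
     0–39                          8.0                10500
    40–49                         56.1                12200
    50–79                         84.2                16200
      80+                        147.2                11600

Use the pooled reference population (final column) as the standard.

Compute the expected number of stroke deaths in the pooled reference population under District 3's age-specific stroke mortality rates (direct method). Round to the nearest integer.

38

Expected stroke deaths = Σ (standard pop × age-specific rate ÷ 100000)
= 10500×8.0/100000 + 12200×56.1/100000 + 16200×84.2/100000 + 11600×147.2/100000
= 0.84 + 6.84 + 13.64 + 17.08 = 38.40.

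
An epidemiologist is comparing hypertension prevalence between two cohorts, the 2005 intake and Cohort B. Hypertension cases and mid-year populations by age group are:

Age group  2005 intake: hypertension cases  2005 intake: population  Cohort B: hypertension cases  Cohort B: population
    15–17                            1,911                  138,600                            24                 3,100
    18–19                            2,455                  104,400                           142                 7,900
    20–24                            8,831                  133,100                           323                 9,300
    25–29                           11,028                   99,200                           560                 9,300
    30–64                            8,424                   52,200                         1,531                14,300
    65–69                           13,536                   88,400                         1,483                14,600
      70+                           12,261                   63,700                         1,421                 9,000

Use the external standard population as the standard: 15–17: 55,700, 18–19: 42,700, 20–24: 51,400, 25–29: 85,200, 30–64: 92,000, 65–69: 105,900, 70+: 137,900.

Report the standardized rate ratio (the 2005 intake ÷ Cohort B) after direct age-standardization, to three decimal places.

1.431

Age-specific rates per 1,000 for the 2005 intake: 13.788, 23.515, 66.349, 111.169, 161.379, 153.122, 192.480.
For Cohort B: 7.742, 17.975, 34.731, 60.215, 107.063, 101.575, 157.889.
Standard total = 570,800; weights = 0.0976, 0.0748, 0.0900, 0.1493, 0.1612, 0.1855, 0.2416.
The 2005 intake: 0.0976×13.788 + 0.0748×23.515 + 0.0900×66.349 + 0.1493×111.169 + 0.1612×161.379 + 0.1855×153.122 + 0.2416×192.480 = 126.5936 per 1,000.
Cohort B: 0.0976×7.742 + 0.0748×17.975 + 0.0900×34.731 + 0.1493×60.215 + 0.1612×107.063 + 0.1855×101.575 + 0.2416×157.889 = 88.4614 per 1,000.
Ratio = 126.5936 ÷ 88.4614 = 1.43106.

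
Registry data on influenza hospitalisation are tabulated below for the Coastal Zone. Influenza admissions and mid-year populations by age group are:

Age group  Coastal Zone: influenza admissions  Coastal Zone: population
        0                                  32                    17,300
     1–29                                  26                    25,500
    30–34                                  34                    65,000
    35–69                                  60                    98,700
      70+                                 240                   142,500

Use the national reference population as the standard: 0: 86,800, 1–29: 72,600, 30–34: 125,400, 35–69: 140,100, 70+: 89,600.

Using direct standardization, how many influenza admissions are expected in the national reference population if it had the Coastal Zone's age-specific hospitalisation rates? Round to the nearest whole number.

536

Age-specific rates per 100,000 for the Coastal Zone: 184.97, 101.96, 52.31, 60.79, 168.42.
Expected influenza admissions = Σ (standard pop × age-specific rate ÷ 100,000)
= 86,800×184.97/100,000 + 72,600×101.96/100,000 + 125,400×52.31/100,000 + 140,100×60.79/100,000 + 89,600×168.42/100,000
= 160.55 + 74.02 + 65.59 + 85.17 + 150.91 = 536.24.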